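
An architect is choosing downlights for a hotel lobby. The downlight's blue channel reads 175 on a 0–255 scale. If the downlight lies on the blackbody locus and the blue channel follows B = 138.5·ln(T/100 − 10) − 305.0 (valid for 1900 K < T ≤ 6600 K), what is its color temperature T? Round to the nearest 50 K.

4200 K

ln(t − 10) = (175 + 305.0) / 138.5 = 3.4657.
t − 10 = e^3.4657 = 31.999, so t = 41.999.
T = 100·t = 4200 K → 4200 K to the nearest 50 K.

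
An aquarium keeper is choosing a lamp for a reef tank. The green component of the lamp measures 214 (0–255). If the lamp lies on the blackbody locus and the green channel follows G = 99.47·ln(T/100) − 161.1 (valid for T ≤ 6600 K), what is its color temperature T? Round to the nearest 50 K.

ln t = (214 + 161.1) / 99.47 = 3.7710.
t = e^3.7710 = 43.423.
T = 100·t = 4342 K → 4350 K to the nearest 50 K.

4350 K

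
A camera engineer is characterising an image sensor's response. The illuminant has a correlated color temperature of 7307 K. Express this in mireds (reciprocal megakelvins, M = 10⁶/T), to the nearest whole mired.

137 mireds

M = 10⁶ / 7307 = 136.855 → 137 mireds.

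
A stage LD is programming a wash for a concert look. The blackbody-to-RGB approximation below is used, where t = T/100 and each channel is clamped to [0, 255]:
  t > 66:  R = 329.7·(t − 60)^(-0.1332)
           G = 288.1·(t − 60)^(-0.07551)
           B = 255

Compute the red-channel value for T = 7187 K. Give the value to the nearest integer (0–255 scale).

237

t = 7187/100 = 71.87; the t > 66 branch applies.
R = 329.7·(71.87 − 60)^(-0.1332) = 329.7·11.87^(-0.1332) = 329.7·0.71926 = 237.139.
Rounded: 237.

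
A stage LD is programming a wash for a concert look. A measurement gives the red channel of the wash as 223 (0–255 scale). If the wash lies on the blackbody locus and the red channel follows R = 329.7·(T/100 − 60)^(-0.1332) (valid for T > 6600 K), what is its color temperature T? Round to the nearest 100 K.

(t − 60)^(-0.1332) = 223/329.7 = 0.67637.
t − 60 = 0.67637^(1/-0.1332) = 0.67637^(-7.508) = 18.831, so t = 78.831.
T = 100·t = 7883 K → 7900 K to the nearest 100 K.

7900 K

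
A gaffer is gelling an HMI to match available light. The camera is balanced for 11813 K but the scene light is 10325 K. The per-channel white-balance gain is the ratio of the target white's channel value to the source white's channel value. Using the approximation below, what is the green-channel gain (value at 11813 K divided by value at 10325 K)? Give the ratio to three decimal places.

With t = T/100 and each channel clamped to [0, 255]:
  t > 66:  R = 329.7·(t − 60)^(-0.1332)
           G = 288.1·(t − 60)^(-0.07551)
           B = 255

At 10325 K (t = 103.25):
  G = 288.1·(103.25 − 60)^(-0.07551) = 288.1·43.25^(-0.07551) = 288.1·0.75243 = 216.775.
At 11813 K (t = 118.13):
  G = 288.1·(118.13 − 60)^(-0.07551) = 288.1·58.13^(-0.07551) = 288.1·0.73582 = 211.989.
Gain = 211.989 / 216.775 = 0.9779 → 0.978.

0.978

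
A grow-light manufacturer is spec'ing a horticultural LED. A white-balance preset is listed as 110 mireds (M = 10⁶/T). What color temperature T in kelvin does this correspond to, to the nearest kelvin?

T = 10⁶ / 110 = 9090.91 K → 9091 K.

9091 K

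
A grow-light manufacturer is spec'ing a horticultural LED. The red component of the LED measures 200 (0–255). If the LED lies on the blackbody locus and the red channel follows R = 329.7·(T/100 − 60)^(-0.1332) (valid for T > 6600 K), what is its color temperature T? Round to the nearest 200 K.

10200 K

(t − 60)^(-0.1332) = 200/329.7 = 0.60661.
t − 60 = 0.60661^(1/-0.1332) = 0.60661^(-7.508) = 42.638, so t = 102.638.
T = 100·t = 10264 K → 10200 K to the nearest 200 K.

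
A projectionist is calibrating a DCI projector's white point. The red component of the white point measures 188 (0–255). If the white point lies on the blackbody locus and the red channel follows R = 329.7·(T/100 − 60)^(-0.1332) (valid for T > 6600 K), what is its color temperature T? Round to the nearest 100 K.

12800 K

(t − 60)^(-0.1332) = 188/329.7 = 0.57022.
t − 60 = 0.57022^(1/-0.1332) = 0.57022^(-7.508) = 67.848, so t = 127.848.
T = 100·t = 12785 K → 12800 K to the nearest 100 K.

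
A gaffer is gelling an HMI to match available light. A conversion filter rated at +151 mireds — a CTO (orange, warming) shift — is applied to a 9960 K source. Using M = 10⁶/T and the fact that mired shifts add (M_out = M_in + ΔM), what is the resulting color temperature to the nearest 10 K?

M_in = 10⁶/9960 = 100.40 mireds.
M_out = 100.40 + (+151) = 251.40 mireds.
T_out = 10⁶/251.40 = 3977.7 K → 3980 K.

3980 K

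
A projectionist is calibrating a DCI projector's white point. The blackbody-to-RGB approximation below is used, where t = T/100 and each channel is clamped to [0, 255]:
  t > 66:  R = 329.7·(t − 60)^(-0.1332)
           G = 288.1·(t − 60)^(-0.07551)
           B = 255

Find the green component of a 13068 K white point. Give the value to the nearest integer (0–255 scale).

209

t = 13068/100 = 130.68; the t > 66 branch applies.
G = 288.1·(130.68 − 60)^(-0.07551) = 288.1·70.68^(-0.07551) = 288.1·0.72504 = 208.883.
Rounded: 209.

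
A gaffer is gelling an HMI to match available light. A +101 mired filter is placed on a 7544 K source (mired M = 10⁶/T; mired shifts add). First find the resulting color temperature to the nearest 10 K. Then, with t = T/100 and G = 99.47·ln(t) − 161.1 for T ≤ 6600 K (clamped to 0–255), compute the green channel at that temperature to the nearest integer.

M_in = 10⁶/7544 = 132.56; M_out = 132.56 + (+101) = 233.56.
T_out = 10⁶/233.56 = 4281.6 K → 4280 K; t = 42.8.
G = 99.47·ln 42.8 − 161.1 = 99.47·3.7565 − 161.1 = 212.563.
Rounded: 213.

213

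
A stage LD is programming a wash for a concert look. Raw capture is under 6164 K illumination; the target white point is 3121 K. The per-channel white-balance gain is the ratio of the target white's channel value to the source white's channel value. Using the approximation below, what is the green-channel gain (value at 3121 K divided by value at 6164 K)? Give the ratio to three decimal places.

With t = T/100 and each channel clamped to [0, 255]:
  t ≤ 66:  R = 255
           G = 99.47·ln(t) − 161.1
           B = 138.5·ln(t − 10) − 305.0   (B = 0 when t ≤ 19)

At 6164 K (t = 61.64):
  G = 99.47·ln 61.64 − 161.1 = 99.47·4.1213 − 161.1 = 248.847.
At 3121 K (t = 31.21):
  G = 99.47·ln 31.21 − 161.1 = 99.47·3.4407 − 161.1 = 181.150.
Gain = 181.150 / 248.847 = 0.7280 → 0.728.

0.728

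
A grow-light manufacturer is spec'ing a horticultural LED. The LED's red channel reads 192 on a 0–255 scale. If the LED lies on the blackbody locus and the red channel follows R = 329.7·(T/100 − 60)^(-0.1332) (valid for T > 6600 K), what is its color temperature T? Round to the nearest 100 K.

(t − 60)^(-0.1332) = 192/329.7 = 0.58235.
t − 60 = 0.58235^(1/-0.1332) = 0.58235^(-7.508) = 57.929, so t = 117.929.
T = 100·t = 11793 K → 11800 K to the nearest 100 K.

11800 K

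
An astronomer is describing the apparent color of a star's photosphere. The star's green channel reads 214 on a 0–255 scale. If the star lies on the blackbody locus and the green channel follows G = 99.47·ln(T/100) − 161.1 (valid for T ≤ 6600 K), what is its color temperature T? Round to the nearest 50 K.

ln t = (214 + 161.1) / 99.47 = 3.7710.
t = e^3.7710 = 43.423.
T = 100·t = 4342 K → 4350 K to the nearest 50 K.

4350 K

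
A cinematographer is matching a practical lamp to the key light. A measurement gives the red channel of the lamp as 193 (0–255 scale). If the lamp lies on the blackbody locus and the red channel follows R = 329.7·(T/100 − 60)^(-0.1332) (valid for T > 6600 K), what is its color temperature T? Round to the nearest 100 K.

11600 K

(t − 60)^(-0.1332) = 193/329.7 = 0.58538.
t − 60 = 0.58538^(1/-0.1332) = 0.58538^(-7.508) = 55.713, so t = 115.713.
T = 100·t = 11571 K → 11600 K to the nearest 100 K.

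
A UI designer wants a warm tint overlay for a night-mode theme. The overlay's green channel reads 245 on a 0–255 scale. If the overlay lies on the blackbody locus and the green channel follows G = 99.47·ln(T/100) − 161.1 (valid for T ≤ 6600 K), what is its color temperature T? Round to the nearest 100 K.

ln t = (245 + 161.1) / 99.47 = 4.0826.
t = e^4.0826 = 59.302.
T = 100·t = 5930 K → 5900 K to the nearest 100 K.

5900 K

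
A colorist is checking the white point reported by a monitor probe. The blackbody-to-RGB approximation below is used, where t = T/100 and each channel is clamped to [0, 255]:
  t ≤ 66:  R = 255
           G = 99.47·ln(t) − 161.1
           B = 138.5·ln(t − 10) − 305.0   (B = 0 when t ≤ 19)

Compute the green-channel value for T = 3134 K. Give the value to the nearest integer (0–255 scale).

182

t = 3134/100 = 31.34; the t ≤ 66 branch applies.
G = 99.47·ln 31.34 − 161.1 = 99.47·3.4449 − 161.1 = 181.564.
Rounded: 182.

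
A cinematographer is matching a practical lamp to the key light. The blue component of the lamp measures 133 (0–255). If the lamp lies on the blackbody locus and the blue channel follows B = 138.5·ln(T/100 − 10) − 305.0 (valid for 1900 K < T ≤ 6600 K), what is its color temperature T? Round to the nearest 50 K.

3350 K

ln(t − 10) = (133 + 305.0) / 138.5 = 3.1625.
t − 10 = e^3.1625 = 23.629, so t = 33.629.
T = 100·t = 3363 K → 3350 K to the nearest 50 K.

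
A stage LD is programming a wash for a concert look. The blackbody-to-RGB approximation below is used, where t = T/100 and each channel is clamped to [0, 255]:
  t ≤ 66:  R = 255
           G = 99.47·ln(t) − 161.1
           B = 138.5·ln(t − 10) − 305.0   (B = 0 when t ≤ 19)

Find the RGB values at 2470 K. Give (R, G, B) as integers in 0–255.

t = 2470/100 = 24.7; the t ≤ 66 branch applies.
R = 255 by definition for t ≤ 66.
G = 99.47·ln 24.7 − 161.1 = 99.47·3.2068 − 161.1 = 157.881.
B = 138.5·ln(24.7 − 10) − 305.0 = 138.5·ln 14.7 − 305.0 = 138.5·2.6878 − 305.0 = 67.267.
Rounded: (255, 158, 67).

(255, 158, 67)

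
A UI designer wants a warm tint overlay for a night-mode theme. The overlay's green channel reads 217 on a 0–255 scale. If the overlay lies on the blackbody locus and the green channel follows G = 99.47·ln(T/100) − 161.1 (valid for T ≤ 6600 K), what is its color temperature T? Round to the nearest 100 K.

ln t = (217 + 161.1) / 99.47 = 3.8011.
t = e^3.8011 = 44.752.
T = 100·t = 4475 K → 4500 K to the nearest 100 K.

4500 K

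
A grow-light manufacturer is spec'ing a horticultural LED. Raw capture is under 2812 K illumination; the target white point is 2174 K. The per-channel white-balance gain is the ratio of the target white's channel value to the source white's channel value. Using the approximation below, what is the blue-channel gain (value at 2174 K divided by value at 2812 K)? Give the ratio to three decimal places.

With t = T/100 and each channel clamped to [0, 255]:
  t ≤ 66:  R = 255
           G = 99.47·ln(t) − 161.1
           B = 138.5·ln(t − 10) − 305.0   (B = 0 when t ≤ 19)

0.375

At 2812 K (t = 28.12):
  B = 138.5·ln(28.12 − 10) − 305.0 = 138.5·ln 18.12 − 305.0 = 138.5·2.8970 − 305.0 = 96.237.
At 2174 K (t = 21.74):
  B = 138.5·ln(21.74 − 10) − 305.0 = 138.5·ln 11.74 − 305.0 = 138.5·2.4630 − 305.0 = 36.126.
Gain = 36.126 / 96.237 = 0.3754 → 0.375.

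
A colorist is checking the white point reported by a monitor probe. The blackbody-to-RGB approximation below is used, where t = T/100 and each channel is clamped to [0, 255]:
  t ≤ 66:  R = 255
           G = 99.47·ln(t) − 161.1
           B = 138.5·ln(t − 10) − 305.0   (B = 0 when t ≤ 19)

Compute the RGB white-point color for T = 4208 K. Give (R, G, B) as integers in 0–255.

(255, 211, 175)

t = 4208/100 = 42.08; the t ≤ 66 branch applies.
R = 255 by definition for t ≤ 66.
G = 99.47·ln 42.08 − 161.1 = 99.47·3.7396 − 161.1 = 210.875.
B = 138.5·ln(42.08 − 10) − 305.0 = 138.5·ln 32.08 − 305.0 = 138.5·3.4682 − 305.0 = 175.350.
Rounded: (255, 211, 175).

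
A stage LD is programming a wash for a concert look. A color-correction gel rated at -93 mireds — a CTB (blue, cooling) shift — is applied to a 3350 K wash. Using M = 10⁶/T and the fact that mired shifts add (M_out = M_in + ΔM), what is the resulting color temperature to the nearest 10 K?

M_in = 10⁶/3350 = 298.51 mireds.
M_out = 298.51 + (-93) = 205.51 mireds.
T_out = 10⁶/205.51 = 4866.0 K → 4870 K.

4870 K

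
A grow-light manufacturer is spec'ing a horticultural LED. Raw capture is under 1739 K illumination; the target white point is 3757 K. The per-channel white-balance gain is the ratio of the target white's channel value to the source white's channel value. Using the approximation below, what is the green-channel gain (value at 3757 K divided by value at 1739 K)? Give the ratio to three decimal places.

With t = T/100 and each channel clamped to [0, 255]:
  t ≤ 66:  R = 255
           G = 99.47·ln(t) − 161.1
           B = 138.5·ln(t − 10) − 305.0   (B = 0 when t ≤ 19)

1.623

At 1739 K (t = 17.39):
  G = 99.47·ln 17.39 − 161.1 = 99.47·2.8559 − 161.1 = 122.976.
At 3757 K (t = 37.57):
  G = 99.47·ln 37.57 − 161.1 = 99.47·3.6262 − 161.1 = 199.599.
Gain = 199.599 / 122.976 = 1.6231 → 1.623.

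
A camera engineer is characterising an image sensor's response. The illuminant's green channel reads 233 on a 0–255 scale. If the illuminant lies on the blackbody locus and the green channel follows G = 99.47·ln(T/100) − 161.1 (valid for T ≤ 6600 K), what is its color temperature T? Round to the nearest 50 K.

5250 K

ln t = (233 + 161.1) / 99.47 = 3.9620.
t = e^3.9620 = 52.562.
T = 100·t = 5256 K → 5250 K to the nearest 50 K.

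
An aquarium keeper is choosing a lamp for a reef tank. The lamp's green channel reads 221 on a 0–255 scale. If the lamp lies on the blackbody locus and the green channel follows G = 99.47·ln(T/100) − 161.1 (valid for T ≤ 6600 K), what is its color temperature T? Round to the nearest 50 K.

ln t = (221 + 161.1) / 99.47 = 3.8414.
t = e^3.8414 = 46.589.
T = 100·t = 4659 K → 4650 K to the nearest 50 K.

4650 K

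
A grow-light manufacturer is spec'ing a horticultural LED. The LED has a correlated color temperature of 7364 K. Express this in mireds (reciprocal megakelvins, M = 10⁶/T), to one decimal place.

135.8 mireds

M = 10⁶ / 7364 = 135.796 → 135.8 mireds.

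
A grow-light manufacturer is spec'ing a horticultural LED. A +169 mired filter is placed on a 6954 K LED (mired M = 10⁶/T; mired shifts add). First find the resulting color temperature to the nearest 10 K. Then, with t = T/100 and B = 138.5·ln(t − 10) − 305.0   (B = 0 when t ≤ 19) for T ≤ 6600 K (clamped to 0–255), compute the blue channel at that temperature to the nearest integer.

123

M_in = 10⁶/6954 = 143.80; M_out = 143.80 + (+169) = 312.80.
T_out = 10⁶/312.80 = 3196.9 K → 3200 K; t = 32.
B = 138.5·ln(32 − 10) − 305.0 = 138.5·ln 22 − 305.0 = 138.5·3.0910 − 305.0 = 123.109.
Rounded: 123.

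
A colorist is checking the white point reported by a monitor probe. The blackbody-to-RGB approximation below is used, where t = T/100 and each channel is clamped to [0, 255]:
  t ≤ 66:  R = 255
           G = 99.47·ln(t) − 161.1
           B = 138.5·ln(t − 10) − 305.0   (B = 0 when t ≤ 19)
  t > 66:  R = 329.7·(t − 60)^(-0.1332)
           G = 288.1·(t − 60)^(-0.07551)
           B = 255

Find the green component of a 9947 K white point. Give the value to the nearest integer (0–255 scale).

t = 9947/100 = 99.47; the t > 66 branch applies.
G = 288.1·(99.47 − 60)^(-0.07551) = 288.1·39.47^(-0.07551) = 288.1·0.75765 = 218.278.
Rounded: 218.

218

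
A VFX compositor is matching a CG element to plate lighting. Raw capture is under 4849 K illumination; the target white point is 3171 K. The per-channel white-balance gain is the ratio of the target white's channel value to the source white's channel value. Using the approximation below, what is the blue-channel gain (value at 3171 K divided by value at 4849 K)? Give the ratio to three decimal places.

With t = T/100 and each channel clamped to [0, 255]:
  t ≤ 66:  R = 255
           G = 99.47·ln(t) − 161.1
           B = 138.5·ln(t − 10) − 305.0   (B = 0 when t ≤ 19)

0.605

At 4849 K (t = 48.49):
  B = 138.5·ln(48.49 − 10) − 305.0 = 138.5·ln 38.49 − 305.0 = 138.5·3.6504 − 305.0 = 200.580.
At 3171 K (t = 31.71):
  B = 138.5·ln(31.71 − 10) − 305.0 = 138.5·ln 21.71 − 305.0 = 138.5·3.0778 − 305.0 = 121.272.
Gain = 121.272 / 200.580 = 0.6046 → 0.605.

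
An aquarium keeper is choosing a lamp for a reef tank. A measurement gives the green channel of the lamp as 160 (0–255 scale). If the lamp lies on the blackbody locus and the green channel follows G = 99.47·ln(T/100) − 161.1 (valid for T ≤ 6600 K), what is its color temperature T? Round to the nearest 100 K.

2500 K

ln t = (160 + 161.1) / 99.47 = 3.2281.
t = e^3.2281 = 25.232.
T = 100·t = 2523 K → 2500 K to the nearest 100 K.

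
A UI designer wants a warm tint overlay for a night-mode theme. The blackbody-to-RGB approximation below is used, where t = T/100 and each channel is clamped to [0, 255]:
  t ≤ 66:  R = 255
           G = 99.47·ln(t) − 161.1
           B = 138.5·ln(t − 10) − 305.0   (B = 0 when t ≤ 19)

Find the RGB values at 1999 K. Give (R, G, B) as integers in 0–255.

t = 1999/100 = 19.99; the t ≤ 66 branch applies.
R = 255 by definition for t ≤ 66.
G = 99.47·ln 19.99 − 161.1 = 99.47·2.9952 − 161.1 = 136.836.
B = 138.5·ln(19.99 − 10) − 305.0 = 138.5·ln 9.99 − 305.0 = 138.5·2.3016 − 305.0 = 13.769.
Rounded: (255, 137, 14).

(255, 137, 14)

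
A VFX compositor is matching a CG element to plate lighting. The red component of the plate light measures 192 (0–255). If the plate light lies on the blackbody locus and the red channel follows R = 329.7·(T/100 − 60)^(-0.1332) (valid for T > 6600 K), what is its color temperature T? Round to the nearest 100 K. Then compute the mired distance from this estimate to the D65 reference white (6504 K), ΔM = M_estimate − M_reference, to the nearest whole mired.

-69 mireds

(t − 60)^(-0.1332) = 192/329.7 = 0.58235.
t − 60 = 0.58235^(1/-0.1332) = 0.58235^(-7.508) = 57.929, so t = 117.929.
T = 100·t = 11793 K → 11800 K to the nearest 100 K.
M_estimate = 10⁶/11800 = 84.75; M_reference = 10⁶/6504 = 153.75.
ΔM = 84.75 − 153.75 = -69.01 → -69 mireds.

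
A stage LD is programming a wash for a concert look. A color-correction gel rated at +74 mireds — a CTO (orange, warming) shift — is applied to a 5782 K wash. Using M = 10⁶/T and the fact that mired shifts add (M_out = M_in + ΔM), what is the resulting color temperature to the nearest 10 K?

4050 K

M_in = 10⁶/5782 = 172.95 mireds.
M_out = 172.95 + (+74) = 246.95 mireds.
T_out = 10⁶/246.95 = 4049.4 K → 4050 K.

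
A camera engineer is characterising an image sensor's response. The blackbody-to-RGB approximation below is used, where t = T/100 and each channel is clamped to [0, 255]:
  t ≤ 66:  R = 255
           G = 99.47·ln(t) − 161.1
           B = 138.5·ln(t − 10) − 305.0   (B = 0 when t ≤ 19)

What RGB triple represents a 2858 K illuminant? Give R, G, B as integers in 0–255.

R=255, G=172, B=100

t = 2858/100 = 28.58; the t ≤ 66 branch applies.
R = 255 by definition for t ≤ 66.
G = 99.47·ln 28.58 − 161.1 = 99.47·3.3527 − 161.1 = 172.394.
B = 138.5·ln(28.58 − 10) − 305.0 = 138.5·ln 18.58 − 305.0 = 138.5·2.9221 − 305.0 = 99.709.
Rounded: (255, 172, 100).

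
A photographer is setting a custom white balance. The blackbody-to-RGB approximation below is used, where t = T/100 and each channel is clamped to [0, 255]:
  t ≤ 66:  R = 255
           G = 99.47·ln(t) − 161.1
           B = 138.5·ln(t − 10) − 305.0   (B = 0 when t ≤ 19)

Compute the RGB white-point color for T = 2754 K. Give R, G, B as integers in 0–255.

R=255, G=169, B=92

t = 2754/100 = 27.54; the t ≤ 66 branch applies.
R = 255 by definition for t ≤ 66.
G = 99.47·ln 27.54 − 161.1 = 99.47·3.3156 − 161.1 = 168.707.
B = 138.5·ln(27.54 − 10) − 305.0 = 138.5·ln 17.54 − 305.0 = 138.5·2.8645 − 305.0 = 91.731.
Rounded: (255, 169, 92).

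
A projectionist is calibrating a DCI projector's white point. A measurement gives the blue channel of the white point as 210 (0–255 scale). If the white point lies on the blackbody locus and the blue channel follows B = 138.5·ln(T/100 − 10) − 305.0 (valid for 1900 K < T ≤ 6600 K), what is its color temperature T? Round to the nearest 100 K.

5100 K

ln(t − 10) = (210 + 305.0) / 138.5 = 3.7184.
t − 10 = e^3.7184 = 41.199, so t = 51.199.
T = 100·t = 5120 K → 5100 K to the nearest 100 K.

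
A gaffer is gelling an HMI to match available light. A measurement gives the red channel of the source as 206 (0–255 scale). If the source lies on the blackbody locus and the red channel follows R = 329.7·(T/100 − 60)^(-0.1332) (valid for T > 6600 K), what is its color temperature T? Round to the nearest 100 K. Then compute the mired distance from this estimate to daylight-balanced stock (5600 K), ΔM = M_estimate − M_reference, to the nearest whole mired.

(t − 60)^(-0.1332) = 206/329.7 = 0.62481.
t − 60 = 0.62481^(1/-0.1332) = 0.62481^(-7.508) = 34.152, so t = 94.152.
T = 100·t = 9415 K → 9400 K to the nearest 100 K.
M_estimate = 10⁶/9400 = 106.38; M_reference = 10⁶/5600 = 178.57.
ΔM = 106.38 − 178.57 = -72.19 → -72 mireds.

-72 mireds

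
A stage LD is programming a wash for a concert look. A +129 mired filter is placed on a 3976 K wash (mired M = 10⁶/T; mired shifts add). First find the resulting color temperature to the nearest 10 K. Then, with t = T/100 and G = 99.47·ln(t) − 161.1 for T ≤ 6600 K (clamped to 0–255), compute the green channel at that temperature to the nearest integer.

M_in = 10⁶/3976 = 251.51; M_out = 251.51 + (+129) = 380.51.
T_out = 10⁶/380.51 = 2628.1 K → 2630 K; t = 26.3.
G = 99.47·ln 26.3 − 161.1 = 99.47·3.2696 − 161.1 = 164.124.
Rounded: 164.

164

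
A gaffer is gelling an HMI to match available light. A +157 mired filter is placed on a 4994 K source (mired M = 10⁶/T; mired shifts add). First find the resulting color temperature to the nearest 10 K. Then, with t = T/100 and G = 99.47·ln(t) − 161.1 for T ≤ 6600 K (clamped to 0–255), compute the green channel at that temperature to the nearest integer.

M_in = 10⁶/4994 = 200.24; M_out = 200.24 + (+157) = 357.24.
T_out = 10⁶/357.24 = 2799.2 K → 2800 K; t = 28.
G = 99.47·ln 28 − 161.1 = 99.47·3.3322 − 161.1 = 170.354.
Rounded: 170.

170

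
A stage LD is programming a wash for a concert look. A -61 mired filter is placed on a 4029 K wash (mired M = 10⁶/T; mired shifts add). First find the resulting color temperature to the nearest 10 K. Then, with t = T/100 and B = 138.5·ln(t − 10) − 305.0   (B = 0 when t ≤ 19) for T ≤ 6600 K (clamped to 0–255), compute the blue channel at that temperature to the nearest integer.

M_in = 10⁶/4029 = 248.20; M_out = 248.20 + (-61) = 187.20.
T_out = 10⁶/187.20 = 5341.9 K → 5340 K; t = 53.4.
B = 138.5·ln(53.4 − 10) − 305.0 = 138.5·ln 43.4 − 305.0 = 138.5·3.7705 − 305.0 = 217.209.
Rounded: 217.

217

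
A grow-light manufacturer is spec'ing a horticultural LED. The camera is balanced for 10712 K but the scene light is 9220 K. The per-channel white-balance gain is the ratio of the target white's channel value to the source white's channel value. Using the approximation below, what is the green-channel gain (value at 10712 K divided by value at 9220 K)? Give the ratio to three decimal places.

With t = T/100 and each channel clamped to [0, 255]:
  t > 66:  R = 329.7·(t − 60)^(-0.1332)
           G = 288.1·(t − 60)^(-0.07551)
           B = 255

At 9220 K (t = 92.2):
  G = 288.1·(92.2 − 60)^(-0.07551) = 288.1·32.2^(-0.07551) = 288.1·0.76938 = 221.659.
At 10712 K (t = 107.12):
  G = 288.1·(107.12 − 60)^(-0.07551) = 288.1·47.12^(-0.07551) = 288.1·0.74758 = 215.377.
Gain = 215.377 / 221.659 = 0.9717 → 0.972.

0.972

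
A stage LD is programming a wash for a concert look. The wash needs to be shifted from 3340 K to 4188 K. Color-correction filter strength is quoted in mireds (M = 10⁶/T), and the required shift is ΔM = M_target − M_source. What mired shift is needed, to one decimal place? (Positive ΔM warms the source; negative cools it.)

-60.6 mireds

M_source = 10⁶/3340 = 299.401; M_target = 10⁶/4188 = 238.777.
ΔM = 238.777 − 299.401 = -60.624 → -60.6 mireds, a cooling shift.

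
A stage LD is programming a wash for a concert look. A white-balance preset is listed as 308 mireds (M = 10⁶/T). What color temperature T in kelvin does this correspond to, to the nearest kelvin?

T = 10⁶ / 308 = 3246.75 K → 3247 K.

3247 K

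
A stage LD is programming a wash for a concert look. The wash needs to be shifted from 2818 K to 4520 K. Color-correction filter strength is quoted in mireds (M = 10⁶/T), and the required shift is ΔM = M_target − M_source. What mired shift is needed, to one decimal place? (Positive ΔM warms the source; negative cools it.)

-133.6 mireds

M_source = 10⁶/2818 = 354.862; M_target = 10⁶/4520 = 221.239.
ΔM = 221.239 − 354.862 = -133.623 → -133.6 mireds, a cooling shift.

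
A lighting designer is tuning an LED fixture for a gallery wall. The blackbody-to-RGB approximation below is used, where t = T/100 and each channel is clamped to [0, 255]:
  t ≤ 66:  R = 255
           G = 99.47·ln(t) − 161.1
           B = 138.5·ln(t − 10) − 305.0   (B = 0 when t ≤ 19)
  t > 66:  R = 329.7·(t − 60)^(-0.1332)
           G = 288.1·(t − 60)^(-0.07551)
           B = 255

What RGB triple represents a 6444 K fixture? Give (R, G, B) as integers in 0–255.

t = 6444/100 = 64.44; the t ≤ 66 branch applies.
R = 255 by definition for t ≤ 66.
G = 99.47·ln 64.44 − 161.1 = 99.47·4.1657 − 161.1 = 253.266.
B = 138.5·ln(64.44 − 10) − 305.0 = 138.5·ln 54.44 − 305.0 = 138.5·3.9971 − 305.0 = 248.598.
Rounded: (255, 253, 249).

(255, 253, 249)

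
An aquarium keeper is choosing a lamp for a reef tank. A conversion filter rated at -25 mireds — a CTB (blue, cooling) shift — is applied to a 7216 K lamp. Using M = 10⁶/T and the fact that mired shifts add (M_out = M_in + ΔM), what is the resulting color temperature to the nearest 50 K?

M_in = 10⁶/7216 = 138.58 mireds.
M_out = 138.58 + (-25) = 113.58 mireds.
T_out = 10⁶/113.58 = 8804.3 K → 8800 K.

8800 K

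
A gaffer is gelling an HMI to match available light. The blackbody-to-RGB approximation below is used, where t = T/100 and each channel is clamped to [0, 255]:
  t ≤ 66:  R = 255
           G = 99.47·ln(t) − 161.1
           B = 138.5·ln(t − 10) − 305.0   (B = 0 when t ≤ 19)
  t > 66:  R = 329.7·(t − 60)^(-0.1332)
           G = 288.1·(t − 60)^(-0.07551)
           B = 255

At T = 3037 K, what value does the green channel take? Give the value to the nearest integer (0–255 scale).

t = 3037/100 = 30.37; the t ≤ 66 branch applies.
G = 99.47·ln 30.37 − 161.1 = 99.47·3.4135 − 161.1 = 178.436.
Rounded: 178.

178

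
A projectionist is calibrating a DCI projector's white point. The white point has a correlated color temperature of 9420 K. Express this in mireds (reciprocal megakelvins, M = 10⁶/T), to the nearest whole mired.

M = 10⁶ / 9420 = 106.157 → 106 mireds.

106 mireds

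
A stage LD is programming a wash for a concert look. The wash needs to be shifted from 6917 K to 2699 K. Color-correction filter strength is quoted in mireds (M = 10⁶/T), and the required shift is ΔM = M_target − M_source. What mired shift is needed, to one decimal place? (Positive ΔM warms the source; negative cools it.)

+225.9 mireds

M_source = 10⁶/6917 = 144.571; M_target = 10⁶/2699 = 370.508.
ΔM = 370.508 − 144.571 = 225.936 → +225.9 mireds, a warming shift.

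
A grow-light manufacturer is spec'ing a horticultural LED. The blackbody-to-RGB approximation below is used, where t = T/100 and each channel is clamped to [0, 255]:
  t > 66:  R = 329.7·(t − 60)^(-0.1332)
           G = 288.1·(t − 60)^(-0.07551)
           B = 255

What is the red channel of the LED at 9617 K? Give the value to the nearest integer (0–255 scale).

t = 9617/100 = 96.17; the t > 66 branch applies.
R = 329.7·(96.17 − 60)^(-0.1332) = 329.7·36.17^(-0.1332) = 329.7·0.62005 = 204.431.
Rounded: 204.

204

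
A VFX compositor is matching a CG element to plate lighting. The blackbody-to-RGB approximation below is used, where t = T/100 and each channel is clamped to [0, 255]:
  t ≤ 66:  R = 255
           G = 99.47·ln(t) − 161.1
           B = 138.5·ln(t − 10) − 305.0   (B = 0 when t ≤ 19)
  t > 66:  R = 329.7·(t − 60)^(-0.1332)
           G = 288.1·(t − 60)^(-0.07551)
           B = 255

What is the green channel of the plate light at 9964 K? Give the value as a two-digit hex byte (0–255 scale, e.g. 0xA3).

t = 9964/100 = 99.64; the t > 66 branch applies.
G = 288.1·(99.64 − 60)^(-0.07551) = 288.1·39.64^(-0.07551) = 288.1·0.75740 = 218.207.
Rounded: 218; in hex, 0xDA.

0xDA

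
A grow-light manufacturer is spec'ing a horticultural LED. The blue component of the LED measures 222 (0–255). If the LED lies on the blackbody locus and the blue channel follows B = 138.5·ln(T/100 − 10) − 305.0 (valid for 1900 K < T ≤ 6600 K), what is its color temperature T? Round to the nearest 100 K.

5500 K

ln(t − 10) = (222 + 305.0) / 138.5 = 3.8051.
t − 10 = e^3.8051 = 44.928, so t = 54.928.
T = 100·t = 5493 K → 5500 K to the nearest 100 K.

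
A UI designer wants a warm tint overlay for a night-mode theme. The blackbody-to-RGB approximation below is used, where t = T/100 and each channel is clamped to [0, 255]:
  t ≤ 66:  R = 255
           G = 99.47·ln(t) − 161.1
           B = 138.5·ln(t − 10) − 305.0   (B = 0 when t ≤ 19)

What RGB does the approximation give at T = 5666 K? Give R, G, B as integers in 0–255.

t = 5666/100 = 56.66; the t ≤ 66 branch applies.
R = 255 by definition for t ≤ 66.
G = 99.47·ln 56.66 − 161.1 = 99.47·4.0371 − 161.1 = 240.467.
B = 138.5·ln(56.66 − 10) − 305.0 = 138.5·ln 46.66 − 305.0 = 138.5·3.8429 − 305.0 = 227.240.
Rounded: (255, 240, 227).

R=255, G=240, B=227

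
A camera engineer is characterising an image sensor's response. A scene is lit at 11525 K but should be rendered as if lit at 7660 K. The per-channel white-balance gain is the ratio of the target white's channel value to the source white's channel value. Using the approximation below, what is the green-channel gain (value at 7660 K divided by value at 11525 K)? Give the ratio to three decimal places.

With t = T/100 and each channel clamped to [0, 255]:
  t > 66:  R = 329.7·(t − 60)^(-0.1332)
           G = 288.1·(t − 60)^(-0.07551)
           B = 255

At 11525 K (t = 115.25):
  G = 288.1·(115.25 − 60)^(-0.07551) = 288.1·55.25^(-0.07551) = 288.1·0.73865 = 212.804.
At 7660 K (t = 76.6):
  G = 288.1·(76.6 − 60)^(-0.07551) = 288.1·16.6^(-0.07551) = 288.1·0.80885 = 233.031.
Gain = 233.031 / 212.804 = 1.0950 → 1.095.

1.095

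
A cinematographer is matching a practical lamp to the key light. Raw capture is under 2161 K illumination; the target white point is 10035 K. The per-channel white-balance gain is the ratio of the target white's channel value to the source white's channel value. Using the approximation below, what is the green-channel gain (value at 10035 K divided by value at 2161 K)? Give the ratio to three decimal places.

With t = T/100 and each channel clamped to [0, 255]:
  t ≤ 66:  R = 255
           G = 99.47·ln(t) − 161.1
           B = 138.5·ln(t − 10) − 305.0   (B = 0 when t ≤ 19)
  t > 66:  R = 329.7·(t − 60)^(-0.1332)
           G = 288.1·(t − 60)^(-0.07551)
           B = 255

1.507

At 2161 K (t = 21.61):
  G = 99.47·ln 21.61 − 161.1 = 99.47·3.0732 − 161.1 = 144.587.
At 10035 K (t = 100.35):
  G = 288.1·(100.35 − 60)^(-0.07551) = 288.1·40.35^(-0.07551) = 288.1·0.75638 = 217.914.
Gain = 217.914 / 144.587 = 1.5072 → 1.507.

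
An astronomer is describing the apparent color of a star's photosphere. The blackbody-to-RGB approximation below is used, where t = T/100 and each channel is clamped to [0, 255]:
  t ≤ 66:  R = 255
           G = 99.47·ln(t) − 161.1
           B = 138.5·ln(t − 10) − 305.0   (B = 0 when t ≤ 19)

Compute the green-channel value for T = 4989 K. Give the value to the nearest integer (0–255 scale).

t = 4989/100 = 49.89; the t ≤ 66 branch applies.
G = 99.47·ln 49.89 − 161.1 = 99.47·3.9098 − 161.1 = 227.810.
Rounded: 228.

228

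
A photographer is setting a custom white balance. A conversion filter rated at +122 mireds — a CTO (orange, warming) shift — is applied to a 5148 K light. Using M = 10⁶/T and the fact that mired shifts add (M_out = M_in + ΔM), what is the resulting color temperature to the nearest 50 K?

3150 K

M_in = 10⁶/5148 = 194.25 mireds.
M_out = 194.25 + (+122) = 316.25 mireds.
T_out = 10⁶/316.25 = 3162.1 K → 3150 K.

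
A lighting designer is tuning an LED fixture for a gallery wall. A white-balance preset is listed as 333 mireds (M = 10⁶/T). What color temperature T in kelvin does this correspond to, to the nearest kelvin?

3003 K

T = 10⁶ / 333 = 3003.00 K → 3003 K.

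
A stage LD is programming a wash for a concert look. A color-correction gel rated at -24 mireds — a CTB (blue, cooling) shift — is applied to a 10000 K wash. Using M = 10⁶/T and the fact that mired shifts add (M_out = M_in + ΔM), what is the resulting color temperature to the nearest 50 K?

M_in = 10⁶/10000 = 100.00 mireds.
M_out = 100.00 + (-24) = 76.00 mireds.
T_out = 10⁶/76.00 = 13157.9 K → 13150 K.

13150 K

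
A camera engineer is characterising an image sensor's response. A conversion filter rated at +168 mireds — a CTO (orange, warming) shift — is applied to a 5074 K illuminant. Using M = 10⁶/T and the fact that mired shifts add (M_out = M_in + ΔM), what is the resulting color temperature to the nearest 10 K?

M_in = 10⁶/5074 = 197.08 mireds.
M_out = 197.08 + (+168) = 365.08 mireds.
T_out = 10⁶/365.08 = 2739.1 K → 2740 K.

2740 K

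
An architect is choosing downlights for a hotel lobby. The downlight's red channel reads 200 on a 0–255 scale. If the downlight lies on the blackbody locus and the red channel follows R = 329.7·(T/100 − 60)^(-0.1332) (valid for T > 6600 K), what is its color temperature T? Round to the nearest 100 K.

(t − 60)^(-0.1332) = 200/329.7 = 0.60661.
t − 60 = 0.60661^(1/-0.1332) = 0.60661^(-7.508) = 42.638, so t = 102.638.
T = 100·t = 10264 K → 10300 K to the nearest 100 K.

10300 K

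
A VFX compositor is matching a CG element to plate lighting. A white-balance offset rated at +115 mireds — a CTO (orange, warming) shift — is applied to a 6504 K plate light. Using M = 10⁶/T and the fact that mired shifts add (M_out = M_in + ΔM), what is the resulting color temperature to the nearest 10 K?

M_in = 10⁶/6504 = 153.75 mireds.
M_out = 153.75 + (+115) = 268.75 mireds.
T_out = 10⁶/268.75 = 3720.9 K → 3720 K.

3720 K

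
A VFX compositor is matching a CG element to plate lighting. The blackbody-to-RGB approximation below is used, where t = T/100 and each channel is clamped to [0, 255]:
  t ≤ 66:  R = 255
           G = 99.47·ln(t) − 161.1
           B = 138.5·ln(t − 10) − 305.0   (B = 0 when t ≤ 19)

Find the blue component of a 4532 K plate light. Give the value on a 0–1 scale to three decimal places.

t = 4532/100 = 45.32; the t ≤ 66 branch applies.
B = 138.5·ln(45.32 − 10) − 305.0 = 138.5·ln 35.32 − 305.0 = 138.5·3.5644 − 305.0 = 188.676.
On a 0–1 scale: 188.676/255 = 0.7399 → 0.740.

0.740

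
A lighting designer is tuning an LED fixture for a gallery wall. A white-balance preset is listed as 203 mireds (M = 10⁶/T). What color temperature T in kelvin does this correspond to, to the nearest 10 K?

4930 K

T = 10⁶ / 203 = 4926.11 K → 4930 K.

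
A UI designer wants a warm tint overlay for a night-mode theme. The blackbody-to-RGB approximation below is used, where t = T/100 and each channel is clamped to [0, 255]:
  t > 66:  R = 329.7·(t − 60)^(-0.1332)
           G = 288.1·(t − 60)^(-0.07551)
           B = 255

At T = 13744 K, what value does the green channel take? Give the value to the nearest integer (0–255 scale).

t = 13744/100 = 137.44; the t > 66 branch applies.
G = 288.1·(137.44 − 60)^(-0.07551) = 288.1·77.44^(-0.07551) = 288.1·0.72005 = 207.447.
Rounded: 207.

207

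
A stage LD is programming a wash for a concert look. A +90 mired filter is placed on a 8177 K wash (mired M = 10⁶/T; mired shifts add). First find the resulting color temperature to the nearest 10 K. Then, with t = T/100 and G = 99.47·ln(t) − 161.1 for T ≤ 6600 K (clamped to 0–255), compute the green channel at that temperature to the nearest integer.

222

M_in = 10⁶/8177 = 122.29; M_out = 122.29 + (+90) = 212.29.
T_out = 10⁶/212.29 = 4710.4 K → 4710 K; t = 47.1.
G = 99.47·ln 47.1 − 161.1 = 99.47·3.8523 − 161.1 = 222.086.
Rounded: 222.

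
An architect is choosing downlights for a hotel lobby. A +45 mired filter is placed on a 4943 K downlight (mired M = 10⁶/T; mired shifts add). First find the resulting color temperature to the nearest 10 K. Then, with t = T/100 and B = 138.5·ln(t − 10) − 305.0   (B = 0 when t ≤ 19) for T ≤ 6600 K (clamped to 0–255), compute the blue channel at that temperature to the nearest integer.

M_in = 10⁶/4943 = 202.31; M_out = 202.31 + (+45) = 247.31.
T_out = 10⁶/247.31 = 4043.6 K → 4040 K; t = 40.4.
B = 138.5·ln(40.4 − 10) − 305.0 = 138.5·ln 30.4 − 305.0 = 138.5·3.4144 − 305.0 = 167.900.
Rounded: 168.

168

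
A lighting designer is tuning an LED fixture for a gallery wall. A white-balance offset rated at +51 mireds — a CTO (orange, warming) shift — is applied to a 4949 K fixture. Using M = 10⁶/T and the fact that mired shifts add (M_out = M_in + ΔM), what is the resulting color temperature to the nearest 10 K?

M_in = 10⁶/4949 = 202.06 mireds.
M_out = 202.06 + (+51) = 253.06 mireds.
T_out = 10⁶/253.06 = 3951.6 K → 3950 K.

3950 K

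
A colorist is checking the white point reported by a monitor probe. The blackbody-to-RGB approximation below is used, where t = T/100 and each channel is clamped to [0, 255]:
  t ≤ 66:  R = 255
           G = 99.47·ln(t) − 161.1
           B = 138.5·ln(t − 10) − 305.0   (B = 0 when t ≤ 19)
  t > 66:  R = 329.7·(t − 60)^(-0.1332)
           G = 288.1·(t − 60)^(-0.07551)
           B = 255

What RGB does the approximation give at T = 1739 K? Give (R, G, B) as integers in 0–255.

(255, 123, 0)

t = 1739/100 = 17.39; the t ≤ 66 branch applies.
R = 255 by definition for t ≤ 66.
G = 99.47·ln 17.39 − 161.1 = 99.47·2.8559 − 161.1 = 122.976.
t = 17.39 ≤ 19, so B = 0.
Rounded: (255, 123, 0).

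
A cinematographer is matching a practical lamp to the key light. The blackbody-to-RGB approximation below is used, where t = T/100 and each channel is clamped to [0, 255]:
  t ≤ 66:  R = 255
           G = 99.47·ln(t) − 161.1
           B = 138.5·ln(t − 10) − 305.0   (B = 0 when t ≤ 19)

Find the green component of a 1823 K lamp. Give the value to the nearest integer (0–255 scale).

128

t = 1823/100 = 18.23; the t ≤ 66 branch applies.
G = 99.47·ln 18.23 − 161.1 = 99.47·2.9031 − 161.1 = 127.668.
Rounded: 128.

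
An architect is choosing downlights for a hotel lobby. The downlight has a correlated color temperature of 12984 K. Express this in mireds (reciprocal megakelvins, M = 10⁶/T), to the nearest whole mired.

77 mireds

M = 10⁶ / 12984 = 77.018 → 77 mireds.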